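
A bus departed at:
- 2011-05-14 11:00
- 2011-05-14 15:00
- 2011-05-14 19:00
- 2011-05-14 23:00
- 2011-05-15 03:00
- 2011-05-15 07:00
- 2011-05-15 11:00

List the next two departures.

Gaps: 4, 4, 4, 4, 4, 4 hours — each event is 4 hours after the previous one.
2011-05-15 11:00 + 4 h = 2011-05-15 15:00.
2011-05-15 15:00 + 4 h = 2011-05-15 19:00.

2011-05-15 15:00, 2011-05-15 19:00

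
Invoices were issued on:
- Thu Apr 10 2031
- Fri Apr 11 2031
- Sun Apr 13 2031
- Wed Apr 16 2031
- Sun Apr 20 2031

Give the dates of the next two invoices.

Gaps: 1, 2, 3, 4 days — each gap is 1 larger than the previous one.
Next gap: 5 days. Sun Apr 20 2031 + 5 days = Fri Apr 25 2031.
Next gap: 6 days. Fri Apr 25 2031 + 6 days = Thu May 1 2031.

Fri Apr 25 2031, Thu May 1 2031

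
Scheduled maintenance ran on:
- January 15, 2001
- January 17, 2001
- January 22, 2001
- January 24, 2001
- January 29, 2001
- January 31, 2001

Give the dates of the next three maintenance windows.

The gap pattern 2, 5, 2, 5, 2 repeats every 2 events.
These are the Mondays and Wednesdays of each week.
Next Monday: February 5, 2001.
Next Wednesday: February 7, 2001.
The following Monday is February 12, 2001.

February 5, 2001; February 7, 2001; February 12, 2001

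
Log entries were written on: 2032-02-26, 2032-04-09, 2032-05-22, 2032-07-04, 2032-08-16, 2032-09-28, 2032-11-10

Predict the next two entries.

The spacing is 43, 43, 43, 43, 43, 43 days — always 43 days.
2032-11-10 + 43 days = 2032-12-23.
2032-12-23 + 43 days = 2033-02-04.

2032-12-23, 2033-02-04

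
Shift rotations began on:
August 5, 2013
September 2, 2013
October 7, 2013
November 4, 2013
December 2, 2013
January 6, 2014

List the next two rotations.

February 3, 2014; March 3, 2014

Gaps: 28, 35, 28, 28, 35 days — a mix of 28 and 35. Every date is a Monday.
Each is the 1st Monday of its month.
1st Monday of February 2014: February 3, 2014.
March 2014 — 1st Monday is March 3, 2014.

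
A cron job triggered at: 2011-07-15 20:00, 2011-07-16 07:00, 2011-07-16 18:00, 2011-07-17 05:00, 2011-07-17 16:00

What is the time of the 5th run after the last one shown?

Spacing: 11, 11, 11, 11 h — constant 11 h.
2011-07-17 16:00 + 11 h = 2011-07-18 03:00.
2011-07-18 03:00 + 11 h = 2011-07-18 14:00.
2011-07-18 14:00 + 11 h = 2011-07-19 01:00.
2011-07-19 01:00 + 11 h = 2011-07-19 12:00.
2011-07-19 12:00 + 11 h = 2011-07-19 23:00.

2011-07-19 23:00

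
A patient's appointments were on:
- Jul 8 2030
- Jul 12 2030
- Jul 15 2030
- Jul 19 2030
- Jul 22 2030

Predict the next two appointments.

Gaps: 4, 3, 4, 3 days — not constant, but cyclic with period 2.
The events fall on every Monday and Friday.
The following Friday is Jul 26 2030.
Next Monday: Jul 29 2030.

Jul 26 2030, Jul 29 2030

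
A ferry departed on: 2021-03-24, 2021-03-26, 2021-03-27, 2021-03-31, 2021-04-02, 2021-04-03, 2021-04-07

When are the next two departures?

2021-04-09, 2021-04-10

The gap pattern 2, 1, 4, 2, 1, 4 repeats every 3 events.
These are the Wednesdays, Fridays and Saturdays of each week.
Next Friday: 2021-04-09.
The following Saturday is 2021-04-10.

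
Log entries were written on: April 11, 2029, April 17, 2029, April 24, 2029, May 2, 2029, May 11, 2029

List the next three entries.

May 21, 2029; June 1, 2029; June 13, 2029

Intervals are 6, 7, 8, 9 days — an arithmetic progression with common difference 1.
Next gap: 10 days. May 11, 2029 + 10 days = May 21, 2029.
Next gap: 11 days. May 21, 2029 + 11 days = June 1, 2029.
Next gap: 12 days. June 1, 2029 + 12 days = June 13, 2029.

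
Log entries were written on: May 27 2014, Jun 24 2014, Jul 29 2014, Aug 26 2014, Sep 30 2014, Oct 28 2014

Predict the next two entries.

These are Tuesdays with 28, 35, 28, 35, 28-day gaps.
Each is the final Tuesday of its month — Jul 29 2014 is past the 28th, so '4th Tuesday' doesn't fit.
Last Tuesday of November 2014: Nov 25 2014.
Last Tuesday of December 2014: Dec 30 2014.

Nov 25 2014, Dec 30 2014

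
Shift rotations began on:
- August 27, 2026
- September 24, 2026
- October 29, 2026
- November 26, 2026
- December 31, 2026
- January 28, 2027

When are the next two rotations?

February 25, 2027; March 25, 2027

These are Thursdays with 28, 35, 28, 35, 28-day gaps.
Each is the final Thursday of its month — October 29, 2026 is past the 28th, so '4th Thursday' doesn't fit.
February 2027 ends with Thursday February 25, 2027.
Last Thursday of March 2027: March 25, 2027.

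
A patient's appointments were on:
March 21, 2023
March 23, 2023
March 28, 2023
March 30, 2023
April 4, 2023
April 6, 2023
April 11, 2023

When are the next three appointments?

April 13, 2023; April 18, 2023; April 20, 2023

Gaps: 2, 5, 2, 5, 2, 5 days — not constant, but cyclic with period 2.
The events fall on every Tuesday and Thursday.
The following Thursday is April 13, 2023.
Next Tuesday: April 18, 2023.
Next Thursday: April 20, 2023.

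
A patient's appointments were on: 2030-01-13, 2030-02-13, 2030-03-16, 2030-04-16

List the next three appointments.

Gaps between consecutive events: 31, 31, 31 days — a constant 31-day interval.
2030-04-16 + 31 days = 2030-05-17.
2030-05-17 + 31 days = 2030-06-17.
2030-06-17 + 31 days = 2030-07-18.

2030-05-17, 2030-06-17, 2030-07-18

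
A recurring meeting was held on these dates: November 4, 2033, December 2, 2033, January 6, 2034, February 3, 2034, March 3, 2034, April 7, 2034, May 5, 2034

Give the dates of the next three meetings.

June 2, 2034; July 7, 2034; August 4, 2034

Gaps: 28, 35, 28, 28, 35, 28 days — a mix of 28 and 35. Every date is a Friday.
Each is the 1st Friday of its month.
1st Friday of June 2034: June 2, 2034.
July 2034 — 1st Friday is July 7, 2034.
1st Friday of August 2034: August 4, 2034.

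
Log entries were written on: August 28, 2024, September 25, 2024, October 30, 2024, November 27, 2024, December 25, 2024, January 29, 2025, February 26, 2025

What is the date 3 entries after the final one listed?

May 28, 2025

These are Wednesdays with 28, 35, 28, 28, 35, 28-day gaps.
Each is the final Wednesday of its month — October 30, 2024 is past the 28th, so '4th Wednesday' doesn't fit.
Last Wednesday of March 2025: March 26, 2025.
Last Wednesday of April 2025: April 30, 2025.
Last Wednesday of May 2025: May 28, 2025.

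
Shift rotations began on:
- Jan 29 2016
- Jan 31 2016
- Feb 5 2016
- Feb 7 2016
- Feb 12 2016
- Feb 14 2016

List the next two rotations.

The gap pattern 2, 5, 2, 5, 2 repeats every 2 events.
These are the Fridays and Sundays of each week.
The following Friday is Feb 19 2016.
The following Sunday is Feb 21 2016.

Feb 19 2016, Feb 21 2016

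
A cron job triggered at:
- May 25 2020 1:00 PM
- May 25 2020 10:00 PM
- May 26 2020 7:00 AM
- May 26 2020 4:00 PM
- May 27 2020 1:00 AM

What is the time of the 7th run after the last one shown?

May 29 2020 4:00 PM

Spacing: 9, 9, 9, 9 h — constant 9 h.
May 27 2020 1:00 AM + 9 h = May 27 2020 10:00 AM.
May 27 2020 10:00 AM + 9 h = May 27 2020 7:00 PM.
May 27 2020 7:00 PM + 9 h = May 28 2020 4:00 AM.
May 28 2020 4:00 AM + 9 h = May 28 2020 1:00 PM.
May 28 2020 1:00 PM + 9 h = May 28 2020 10:00 PM.
May 28 2020 10:00 PM + 9 h = May 29 2020 7:00 AM.
May 29 2020 7:00 AM + 9 h = May 29 2020 4:00 PM.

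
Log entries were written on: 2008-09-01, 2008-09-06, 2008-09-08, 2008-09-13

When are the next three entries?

2008-09-15, 2008-09-20, 2008-09-22

Every event lands on a Monday or Saturday (gaps cycle 5, 2, 5).
So the schedule is: every Monday and Saturday.
Next Monday: 2008-09-15.
Next Saturday: 2008-09-20.
The following Monday is 2008-09-22.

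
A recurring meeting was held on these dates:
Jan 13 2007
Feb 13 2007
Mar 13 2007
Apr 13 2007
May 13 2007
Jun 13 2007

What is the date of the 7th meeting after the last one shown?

The day-of-month is always 13 (31, 28, 31, 30, 31 days between events).
So this recurs on the 13th of each month.
Next: July 2007 → Jul 13 2007.
August 2007: Aug 13 2007.
Next: September 2007 → Sep 13 2007.
Next: October 2007 → Oct 13 2007.
November 2007: Nov 13 2007.
December 2007: Dec 13 2007.
January 2008: Jan 13 2008.

Jan 13 2008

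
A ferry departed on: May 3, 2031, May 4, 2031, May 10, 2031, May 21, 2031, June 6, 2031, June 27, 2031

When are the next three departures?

Gaps: 1, 6, 11, 16, 21 days — each gap is 5 larger than the previous one.
Next gap: 26 days. June 27, 2031 + 26 days = July 23, 2031.
Next gap: 31 days. July 23, 2031 + 31 days = August 23, 2031.
Next gap: 36 days. August 23, 2031 + 36 days = September 28, 2031.

July 23, 2031; August 23, 2031; September 28, 2031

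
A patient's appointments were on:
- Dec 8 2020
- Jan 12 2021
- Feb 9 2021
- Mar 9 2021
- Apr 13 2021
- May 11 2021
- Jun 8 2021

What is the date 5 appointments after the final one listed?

These are Tuesdays at 28- or 35-day spacing (35, 28, 28, 35, 28, 28).
The pattern: 2nd Tuesday of the month.
July 2021 — 2nd Tuesday is Jul 13 2021.
2nd Tuesday of August 2021: Aug 10 2021.
2nd Tuesday of September 2021: Sep 14 2021.
2nd Tuesday of October 2021: Oct 12 2021.
2nd Tuesday of November 2021: Nov 9 2021.

Nov 9 2021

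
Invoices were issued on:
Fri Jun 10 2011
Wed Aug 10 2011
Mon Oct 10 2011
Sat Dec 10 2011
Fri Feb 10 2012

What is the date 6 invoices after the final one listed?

Sun Feb 10 2013

Gaps: 61, 61, 61, 62 days — not constant. Every event is on the 10th of the month.
Pattern: the 10th of every 2 months.
April 2012: Tue Apr 10 2012.
June 2012: Sun Jun 10 2012.
August 2012: Fri Aug 10 2012.
Next: October 2012 → Wed Oct 10 2012.
Next: December 2012 → Mon Dec 10 2012.
Next: February 2013 → Sun Feb 10 2013.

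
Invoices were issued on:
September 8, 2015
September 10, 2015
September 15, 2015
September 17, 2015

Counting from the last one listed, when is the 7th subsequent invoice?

October 13, 2015

Gaps: 2, 5, 2 days — not constant, but cyclic with period 2.
The events fall on every Tuesday and Thursday.
Next Tuesday: September 22, 2015.
Next Thursday: September 24, 2015.
The following Tuesday is September 29, 2015.
Next Thursday: October 1, 2015.
The following Tuesday is October 6, 2015.
The following Thursday is October 8, 2015.
Next Tuesday: October 13, 2015.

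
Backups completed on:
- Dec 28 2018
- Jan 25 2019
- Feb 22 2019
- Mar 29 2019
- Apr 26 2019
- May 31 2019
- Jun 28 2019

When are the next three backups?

Jul 26 2019, Aug 30 2019, Sep 27 2019

These are Fridays with 28, 28, 35, 28, 35, 28-day gaps.
Each is the final Friday of its month — Mar 29 2019 is past the 28th, so '4th Friday' doesn't fit.
Last Friday of July 2019: Jul 26 2019.
August 2019 ends with Friday Aug 30 2019.
September 2019 ends with Friday Sep 27 2019.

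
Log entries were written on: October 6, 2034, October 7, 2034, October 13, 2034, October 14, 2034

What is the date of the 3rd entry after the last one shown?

Every event lands on a Friday or Saturday (gaps cycle 1, 6, 1).
So the schedule is: every Friday and Saturday.
The following Friday is October 20, 2034.
Next Saturday: October 21, 2034.
Next Friday: October 27, 2034.

October 27, 2034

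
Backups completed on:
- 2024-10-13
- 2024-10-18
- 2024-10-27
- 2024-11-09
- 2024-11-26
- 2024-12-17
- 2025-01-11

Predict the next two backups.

Gaps: 5, 9, 13, 17, 21, 25 days — each gap is 4 larger than the previous one.
Next gap: 29 days. 2025-01-11 + 29 days = 2025-02-09.
Next gap: 33 days. 2025-02-09 + 33 days = 2025-03-14.

2025-02-09, 2025-03-14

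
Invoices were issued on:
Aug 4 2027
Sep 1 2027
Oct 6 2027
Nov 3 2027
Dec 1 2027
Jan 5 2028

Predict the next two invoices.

All dates are Wednesdays, 28, 35, 28, 28, 35 days apart.
Specifically, the 1st Wednesday of each month.
February 2028 — 1st Wednesday is Feb 2 2028.
March 2028 — 1st Wednesday is Mar 1 2028.

Feb 2 2028, Mar 1 2028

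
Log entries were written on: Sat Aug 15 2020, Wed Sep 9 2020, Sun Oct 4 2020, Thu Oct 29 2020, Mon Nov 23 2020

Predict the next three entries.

Every event comes 25 days after the last (25, 25, 25, 25).
Mon Nov 23 2020 + 25 days = Fri Dec 18 2020.
Fri Dec 18 2020 + 25 days = Tue Jan 12 2021.
Tue Jan 12 2021 + 25 days = Sat Feb 6 2021.

Fri Dec 18 2020, Tue Jan 12 2021, Sat Feb 6 2021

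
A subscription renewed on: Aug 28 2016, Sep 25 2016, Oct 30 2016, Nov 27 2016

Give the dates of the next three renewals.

Dec 25 2016, Jan 29 2017, Feb 26 2017

All Sundays; the gaps (28, 35, 28) vary with month length.
This is the last Sunday of each month.
Last Sunday of December 2016: Dec 25 2016.
Last Sunday of January 2017: Jan 29 2017.
Last Sunday of February 2017: Feb 26 2017.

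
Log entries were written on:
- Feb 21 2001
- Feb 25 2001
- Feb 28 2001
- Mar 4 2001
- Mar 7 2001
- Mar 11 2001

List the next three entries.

The gap pattern 4, 3, 4, 3, 4 repeats every 2 events.
These are the Wednesdays and Sundays of each week.
The following Wednesday is Mar 14 2001.
Next Sunday: Mar 18 2001.
The following Wednesday is Mar 21 2001.

Mar 14 2001, Mar 18 2001, Mar 21 2001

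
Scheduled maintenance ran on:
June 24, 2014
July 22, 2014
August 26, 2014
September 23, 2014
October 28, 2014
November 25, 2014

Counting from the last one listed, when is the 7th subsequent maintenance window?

June 23, 2015

All dates are Tuesdays, 28, 35, 28, 35, 28 days apart.
Specifically, the 4th Tuesday of each month.
4th Tuesday of December 2014: December 23, 2014.
4th Tuesday of January 2015: January 27, 2015.
February 2015 — 4th Tuesday is February 24, 2015.
4th Tuesday of March 2015: March 24, 2015.
4th Tuesday of April 2015: April 28, 2015.
May 2015 — 4th Tuesday is May 26, 2015.
June 2015 — 4th Tuesday is June 23, 2015.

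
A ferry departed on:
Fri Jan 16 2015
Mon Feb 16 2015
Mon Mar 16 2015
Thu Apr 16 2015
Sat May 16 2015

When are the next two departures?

Tue Jun 16 2015, Thu Jul 16 2015

Gaps: 31, 28, 31, 30 days — not constant. Every event is on the 16th of the month.
Pattern: the 16th of each month.
June 2015: Tue Jun 16 2015.
July 2015: Thu Jul 16 2015.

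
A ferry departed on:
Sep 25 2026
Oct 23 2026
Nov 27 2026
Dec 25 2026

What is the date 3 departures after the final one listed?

Gaps: 28, 35, 28 days — a mix of 28 and 35. Every date is a Friday.
Each is the 4th Friday of its month.
4th Friday of January 2027: Jan 22 2027.
4th Friday of February 2027: Feb 26 2027.
March 2027 — 4th Friday is Mar 26 2027.

Mar 26 2027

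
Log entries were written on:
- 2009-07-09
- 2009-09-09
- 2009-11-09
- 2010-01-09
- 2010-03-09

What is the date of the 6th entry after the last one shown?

Each date is the 9th; the gaps (62, 61, 61, 59) track the month lengths.
The rule is the 9th of every 2 months.
Next: May 2010 → 2010-05-09.
Next: July 2010 → 2010-07-09.
Next: September 2010 → 2010-09-09.
November 2010: 2010-11-09.
Next: January 2011 → 2011-01-09.
March 2011: 2011-03-09.

2011-03-09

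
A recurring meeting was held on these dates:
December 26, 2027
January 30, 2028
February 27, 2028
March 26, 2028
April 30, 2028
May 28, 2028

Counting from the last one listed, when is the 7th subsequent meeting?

All Sundays; the gaps (35, 28, 28, 35, 28) vary with month length.
This is the last Sunday of each month.
June 2028 ends with Sunday June 25, 2028.
July 2028 ends with Sunday July 30, 2028.
Last Sunday of August 2028: August 27, 2028.
Last Sunday of September 2028: September 24, 2028.
Last Sunday of October 2028: October 29, 2028.
Last Sunday of November 2028: November 26, 2028.
Last Sunday of December 2028: December 31, 2028.

December 31, 2028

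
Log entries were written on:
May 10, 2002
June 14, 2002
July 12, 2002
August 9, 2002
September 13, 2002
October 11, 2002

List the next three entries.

These are Fridays at 28- or 35-day spacing (35, 28, 28, 35, 28).
The pattern: 2nd Friday of the month.
November 2002 — 2nd Friday is November 8, 2002.
December 2002 — 2nd Friday is December 13, 2002.
2nd Friday of January 2003: January 10, 2003.

November 8, 2002; December 13, 2002; January 10, 2003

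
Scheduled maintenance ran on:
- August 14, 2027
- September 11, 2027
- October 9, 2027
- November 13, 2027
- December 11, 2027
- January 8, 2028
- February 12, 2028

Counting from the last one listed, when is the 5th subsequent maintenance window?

These are Saturdays at 28- or 35-day spacing (28, 28, 35, 28, 28, 35).
The pattern: 2nd Saturday of the month.
2nd Saturday of March 2028: March 11, 2028.
April 2028 — 2nd Saturday is April 8, 2028.
May 2028 — 2nd Saturday is May 13, 2028.
2nd Saturday of June 2028: June 10, 2028.
2nd Saturday of July 2028: July 8, 2028.

July 8, 2028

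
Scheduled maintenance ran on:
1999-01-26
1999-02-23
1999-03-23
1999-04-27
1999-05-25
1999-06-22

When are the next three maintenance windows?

All dates are Tuesdays, 28, 28, 35, 28, 28 days apart.
Specifically, the 4th Tuesday of each month.
July 1999 — 4th Tuesday is 1999-07-27.
August 1999 — 4th Tuesday is 1999-08-24.
4th Tuesday of September 1999: 1999-09-28.

1999-07-27, 1999-08-24, 1999-09-28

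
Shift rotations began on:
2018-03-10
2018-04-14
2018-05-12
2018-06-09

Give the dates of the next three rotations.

2018-07-14, 2018-08-11, 2018-09-08

These are Saturdays at 28- or 35-day spacing (35, 28, 28).
The pattern: 2nd Saturday of the month.
2nd Saturday of July 2018: 2018-07-14.
August 2018 — 2nd Saturday is 2018-08-11.
2nd Saturday of September 2018: 2018-09-08.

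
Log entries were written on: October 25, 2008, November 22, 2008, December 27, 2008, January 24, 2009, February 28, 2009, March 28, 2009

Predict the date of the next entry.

April 25, 2009

These are Saturdays at 28- or 35-day spacing (28, 35, 28, 35, 28).
The pattern: 4th Saturday of the month.
4th Saturday of April 2009: April 25, 2009.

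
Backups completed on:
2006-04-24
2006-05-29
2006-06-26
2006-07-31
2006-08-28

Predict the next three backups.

These are Mondays with 35, 28, 35, 28-day gaps.
Each is the final Monday of its month — 2006-05-29 is past the 28th, so '4th Monday' doesn't fit.
Last Monday of September 2006: 2006-09-25.
October 2006 ends with Monday 2006-10-30.
November 2006 ends with Monday 2006-11-27.

2006-09-25, 2006-10-30, 2006-11-27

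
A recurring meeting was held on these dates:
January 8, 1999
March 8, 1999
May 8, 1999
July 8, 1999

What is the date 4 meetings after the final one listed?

March 8, 2000

Gaps: 59, 61, 61 days — not constant. Every event is on the 8th of the month.
Pattern: the 8th of every 2 months.
Next: September 1999 → September 8, 1999.
Next: November 1999 → November 8, 1999.
January 2000: January 8, 2000.
March 2000: March 8, 2000.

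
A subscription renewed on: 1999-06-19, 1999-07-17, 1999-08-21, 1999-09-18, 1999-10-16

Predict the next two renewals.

1999-11-20, 1999-12-18

These are Saturdays at 28- or 35-day spacing (28, 35, 28, 28).
The pattern: 3rd Saturday of the month.
November 1999 — 3rd Saturday is 1999-11-20.
December 1999 — 3rd Saturday is 1999-12-18.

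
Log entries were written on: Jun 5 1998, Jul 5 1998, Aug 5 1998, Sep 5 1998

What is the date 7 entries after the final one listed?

Apr 5 1999

Gaps: 30, 31, 31 days — not constant. Every event is on the 5th of the month.
Pattern: the 5th of each month.
October 1998: Oct 5 1998.
November 1998: Nov 5 1998.
Next: December 1998 → Dec 5 1998.
Next: January 1999 → Jan 5 1999.
Next: February 1999 → Feb 5 1999.
Next: March 1999 → Mar 5 1999.
April 1999: Apr 5 1999.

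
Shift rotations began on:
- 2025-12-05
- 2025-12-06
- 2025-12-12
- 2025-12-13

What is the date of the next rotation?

Gaps: 1, 6, 1 days — not constant, but cyclic with period 2.
The events fall on every Friday and Saturday.
The following Friday is 2025-12-19.

2025-12-19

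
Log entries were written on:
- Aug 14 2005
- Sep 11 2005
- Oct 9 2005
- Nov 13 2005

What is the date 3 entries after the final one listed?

Feb 12 2006

Gaps: 28, 28, 35 days — a mix of 28 and 35. Every date is a Sunday.
Each is the 2nd Sunday of its month.
December 2005 — 2nd Sunday is Dec 11 2005.
January 2006 — 2nd Sunday is Jan 8 2006.
February 2006 — 2nd Sunday is Feb 12 2006.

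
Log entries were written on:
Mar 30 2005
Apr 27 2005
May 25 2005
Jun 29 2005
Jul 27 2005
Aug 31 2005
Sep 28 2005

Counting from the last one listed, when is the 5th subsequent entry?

All Wednesdays; the gaps (28, 28, 35, 28, 35, 28) vary with month length.
This is the last Wednesday of each month.
Last Wednesday of October 2005: Oct 26 2005.
November 2005 ends with Wednesday Nov 30 2005.
December 2005 ends with Wednesday Dec 28 2005.
Last Wednesday of January 2006: Jan 25 2006.
Last Wednesday of February 2006: Feb 22 2006.

Feb 22 2006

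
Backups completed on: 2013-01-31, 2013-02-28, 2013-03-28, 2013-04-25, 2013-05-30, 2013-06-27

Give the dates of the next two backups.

2013-07-25, 2013-08-29

Every date is a Thursday; gaps 28, 28, 28, 35, 28 days.
Each is the last Thursday of its month (at least one falls on the 29th or later, ruling out '4th Thursday').
Last Thursday of July 2013: 2013-07-25.
Last Thursday of August 2013: 2013-08-29.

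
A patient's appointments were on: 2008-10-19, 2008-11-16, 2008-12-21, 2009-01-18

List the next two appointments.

2009-02-15, 2009-03-15

All dates are Sundays, 28, 35, 28 days apart.
Specifically, the 3rd Sunday of each month.
3rd Sunday of February 2009: 2009-02-15.
March 2009 — 3rd Sunday is 2009-03-15.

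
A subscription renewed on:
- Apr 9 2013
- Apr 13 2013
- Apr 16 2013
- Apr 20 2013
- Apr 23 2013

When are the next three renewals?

Apr 27 2013, Apr 30 2013, May 4 2013

Gaps: 4, 3, 4, 3 days — not constant, but cyclic with period 2.
The events fall on every Tuesday and Saturday.
The following Saturday is Apr 27 2013.
The following Tuesday is Apr 30 2013.
The following Saturday is May 4 2013.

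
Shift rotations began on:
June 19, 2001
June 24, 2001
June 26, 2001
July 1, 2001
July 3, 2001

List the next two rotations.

July 8, 2001; July 10, 2001

Every event lands on a Tuesday or Sunday (gaps cycle 5, 2, 5, 2).
So the schedule is: every Tuesday and Sunday.
Next Sunday: July 8, 2001.
The following Tuesday is July 10, 2001.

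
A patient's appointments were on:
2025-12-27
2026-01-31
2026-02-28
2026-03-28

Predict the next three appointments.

These are Saturdays with 35, 28, 28-day gaps.
Each is the final Saturday of its month — 2026-01-31 is past the 28th, so '4th Saturday' doesn't fit.
Last Saturday of April 2026: 2026-04-25.
May 2026 ends with Saturday 2026-05-30.
June 2026 ends with Saturday 2026-06-27.

2026-04-25, 2026-05-30, 2026-06-27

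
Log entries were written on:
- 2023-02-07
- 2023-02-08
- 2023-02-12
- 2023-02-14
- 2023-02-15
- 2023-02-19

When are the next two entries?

Gaps: 1, 4, 2, 1, 4 days — not constant, but cyclic with period 3.
The events fall on every Tuesday, Wednesday and Sunday.
The following Tuesday is 2023-02-21.
The following Wednesday is 2023-02-22.

2023-02-21, 2023-02-22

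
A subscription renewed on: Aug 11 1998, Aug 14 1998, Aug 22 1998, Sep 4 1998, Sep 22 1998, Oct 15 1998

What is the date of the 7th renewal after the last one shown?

The spacing grows by 5 each time: 3, 8, 13, 18, 23 days.
Next gap: 28 days. Oct 15 1998 + 28 days = Nov 12 1998.
Next gap: 33 days. Nov 12 1998 + 33 days = Dec 15 1998.
Next gap: 38 days. Dec 15 1998 + 38 days = Jan 22 1999.
Next gap: 43 days. Jan 22 1999 + 43 days = Mar 6 1999.
Next gap: 48 days. Mar 6 1999 + 48 days = Apr 23 1999.
Next gap: 53 days. Apr 23 1999 + 53 days = Jun 15 1999.
Next gap: 58 days. Jun 15 1999 + 58 days = Aug 12 1999.

Aug 12 1999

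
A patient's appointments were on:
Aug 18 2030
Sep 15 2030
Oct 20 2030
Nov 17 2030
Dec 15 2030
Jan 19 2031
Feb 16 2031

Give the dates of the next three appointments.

Mar 16 2031, Apr 20 2031, May 18 2031

Gaps: 28, 35, 28, 28, 35, 28 days — a mix of 28 and 35. Every date is a Sunday.
Each is the 3rd Sunday of its month.
March 2031 — 3rd Sunday is Mar 16 2031.
April 2031 — 3rd Sunday is Apr 20 2031.
May 2031 — 3rd Sunday is May 18 2031.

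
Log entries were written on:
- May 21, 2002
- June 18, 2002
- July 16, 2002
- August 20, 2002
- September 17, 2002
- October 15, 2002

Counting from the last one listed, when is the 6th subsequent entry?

April 15, 2003

Gaps: 28, 28, 35, 28, 28 days — a mix of 28 and 35. Every date is a Tuesday.
Each is the 3rd Tuesday of its month.
November 2002 — 3rd Tuesday is November 19, 2002.
December 2002 — 3rd Tuesday is December 17, 2002.
January 2003 — 3rd Tuesday is January 21, 2003.
3rd Tuesday of February 2003: February 18, 2003.
March 2003 — 3rd Tuesday is March 18, 2003.
April 2003 — 3rd Tuesday is April 15, 2003.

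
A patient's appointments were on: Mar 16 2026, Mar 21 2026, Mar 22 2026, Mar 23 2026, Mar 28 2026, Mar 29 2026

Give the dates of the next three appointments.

Every event lands on a Monday or Saturday or Sunday (gaps cycle 5, 1, 1, 5, 1).
So the schedule is: every Monday, Saturday and Sunday.
Next Monday: Mar 30 2026.
The following Saturday is Apr 4 2026.
Next Sunday: Apr 5 2026.

Mar 30 2026, Apr 4 2026, Apr 5 2026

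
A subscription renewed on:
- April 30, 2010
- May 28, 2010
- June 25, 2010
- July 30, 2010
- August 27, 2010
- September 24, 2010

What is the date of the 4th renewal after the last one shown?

Every date is a Friday; gaps 28, 28, 35, 28, 28 days.
Each is the last Friday of its month (at least one falls on the 29th or later, ruling out '4th Friday').
October 2010 ends with Friday October 29, 2010.
November 2010 ends with Friday November 26, 2010.
December 2010 ends with Friday December 31, 2010.
Last Friday of January 2011: January 28, 2011.

January 28, 2011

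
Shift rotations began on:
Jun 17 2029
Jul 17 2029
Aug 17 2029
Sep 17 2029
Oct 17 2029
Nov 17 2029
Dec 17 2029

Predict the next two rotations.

Each date is the 17th; the gaps (30, 31, 31, 30, 31, 30) track the month lengths.
The rule is the 17th of each month.
January 2030: Jan 17 2030.
Next: February 2030 → Feb 17 2030.

Jan 17 2030, Feb 17 2030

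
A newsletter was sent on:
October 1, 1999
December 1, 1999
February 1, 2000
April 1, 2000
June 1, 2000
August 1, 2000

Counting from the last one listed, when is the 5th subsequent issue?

Gaps: 61, 62, 60, 61, 61 days — not constant. Every event is on the 1st of the month.
Pattern: the 1st of every 2 months.
October 2000: October 1, 2000.
Next: December 2000 → December 1, 2000.
February 2001: February 1, 2001.
Next: April 2001 → April 1, 2001.
June 2001: June 1, 2001.

June 1, 2001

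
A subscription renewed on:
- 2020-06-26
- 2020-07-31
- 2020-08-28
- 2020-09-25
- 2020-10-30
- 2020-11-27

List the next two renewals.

These are Fridays with 35, 28, 28, 35, 28-day gaps.
Each is the final Friday of its month — 2020-07-31 is past the 28th, so '4th Friday' doesn't fit.
Last Friday of December 2020: 2020-12-25.
Last Friday of January 2021: 2021-01-29.

2020-12-25, 2021-01-29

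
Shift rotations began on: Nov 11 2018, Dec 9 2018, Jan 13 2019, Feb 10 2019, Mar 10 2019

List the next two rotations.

Apr 14 2019, May 12 2019

All dates are Sundays, 28, 35, 28, 28 days apart.
Specifically, the 2nd Sunday of each month.
April 2019 — 2nd Sunday is Apr 14 2019.
2nd Sunday of May 2019: May 12 2019.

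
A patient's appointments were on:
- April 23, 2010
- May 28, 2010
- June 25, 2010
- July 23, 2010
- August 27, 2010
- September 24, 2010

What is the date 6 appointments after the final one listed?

March 25, 2011

All dates are Fridays, 35, 28, 28, 35, 28 days apart.
Specifically, the 4th Friday of each month.
4th Friday of October 2010: October 22, 2010.
4th Friday of November 2010: November 26, 2010.
December 2010 — 4th Friday is December 24, 2010.
January 2011 — 4th Friday is January 28, 2011.
4th Friday of February 2011: February 25, 2011.
4th Friday of March 2011: March 25, 2011.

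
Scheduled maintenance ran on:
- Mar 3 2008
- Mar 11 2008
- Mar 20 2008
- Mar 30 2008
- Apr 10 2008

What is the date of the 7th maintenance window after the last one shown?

Jul 24 2008

Gaps: 8, 9, 10, 11 days — each gap is 1 larger than the previous one.
Next gap: 12 days. Apr 10 2008 + 12 days = Apr 22 2008.
Next gap: 13 days. Apr 22 2008 + 13 days = May 5 2008.
Next gap: 14 days. May 5 2008 + 14 days = May 19 2008.
Next gap: 15 days. May 19 2008 + 15 days = Jun 3 2008.
Next gap: 16 days. Jun 3 2008 + 16 days = Jun 19 2008.
Next gap: 17 days. Jun 19 2008 + 17 days = Jul 6 2008.
Next gap: 18 days. Jul 6 2008 + 18 days = Jul 24 2008.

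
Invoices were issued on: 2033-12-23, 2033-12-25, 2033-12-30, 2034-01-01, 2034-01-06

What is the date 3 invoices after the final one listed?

Gaps: 2, 5, 2, 5 days — not constant, but cyclic with period 2.
The events fall on every Friday and Sunday.
The following Sunday is 2034-01-08.
Next Friday: 2034-01-13.
Next Sunday: 2034-01-15.

2034-01-15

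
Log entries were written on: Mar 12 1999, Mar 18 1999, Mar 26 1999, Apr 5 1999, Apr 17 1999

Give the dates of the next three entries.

Intervals are 6, 8, 10, 12 days — an arithmetic progression with common difference 2.
Next gap: 14 days. Apr 17 1999 + 14 days = May 1 1999.
Next gap: 16 days. May 1 1999 + 16 days = May 17 1999.
Next gap: 18 days. May 17 1999 + 18 days = Jun 4 1999.

May 1 1999, May 17 1999, Jun 4 1999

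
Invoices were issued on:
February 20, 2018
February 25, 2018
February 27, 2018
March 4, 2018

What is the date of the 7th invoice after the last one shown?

Every event lands on a Tuesday or Sunday (gaps cycle 5, 2, 5).
So the schedule is: every Tuesday and Sunday.
The following Tuesday is March 6, 2018.
The following Sunday is March 11, 2018.
The following Tuesday is March 13, 2018.
Next Sunday: March 18, 2018.
Next Tuesday: March 20, 2018.
The following Sunday is March 25, 2018.
Next Tuesday: March 27, 2018.

March 27, 2018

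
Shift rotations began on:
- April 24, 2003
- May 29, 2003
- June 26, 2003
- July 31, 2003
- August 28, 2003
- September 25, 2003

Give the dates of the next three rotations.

All Thursdays; the gaps (35, 28, 35, 28, 28) vary with month length.
This is the last Thursday of each month.
Last Thursday of October 2003: October 30, 2003.
November 2003 ends with Thursday November 27, 2003.
December 2003 ends with Thursday December 25, 2003.

October 30, 2003; November 27, 2003; December 25, 2003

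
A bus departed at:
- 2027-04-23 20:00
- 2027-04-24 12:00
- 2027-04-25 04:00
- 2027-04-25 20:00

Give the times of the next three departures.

The interval is a steady 16 hours (16, 16, 16).
2027-04-25 20:00 + 16 h = 2027-04-26 12:00.
2027-04-26 12:00 + 16 h = 2027-04-27 04:00.
2027-04-27 04:00 + 16 h = 2027-04-27 20:00.

2027-04-26 12:00, 2027-04-27 04:00, 2027-04-27 20:00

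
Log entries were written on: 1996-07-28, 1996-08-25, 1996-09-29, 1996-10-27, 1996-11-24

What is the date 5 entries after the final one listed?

Every date is a Sunday; gaps 28, 35, 28, 28 days.
Each is the last Sunday of its month (at least one falls on the 29th or later, ruling out '4th Sunday').
Last Sunday of December 1996: 1996-12-29.
Last Sunday of January 1997: 1997-01-26.
Last Sunday of February 1997: 1997-02-23.
March 1997 ends with Sunday 1997-03-30.
April 1997 ends with Sunday 1997-04-27.

1997-04-27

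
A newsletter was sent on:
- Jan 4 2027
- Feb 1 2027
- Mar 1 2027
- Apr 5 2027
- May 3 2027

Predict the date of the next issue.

Jun 7 2027

All dates are Mondays, 28, 28, 35, 28 days apart.
Specifically, the 1st Monday of each month.
1st Monday of June 2027: Jun 7 2027.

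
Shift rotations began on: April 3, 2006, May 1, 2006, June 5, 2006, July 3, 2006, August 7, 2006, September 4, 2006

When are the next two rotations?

October 2, 2006; November 6, 2006

All dates are Mondays, 28, 35, 28, 35, 28 days apart.
Specifically, the 1st Monday of each month.
1st Monday of October 2006: October 2, 2006.
1st Monday of November 2006: November 6, 2006.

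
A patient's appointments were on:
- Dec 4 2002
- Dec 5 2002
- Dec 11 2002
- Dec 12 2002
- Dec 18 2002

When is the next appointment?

Dec 19 2002

The gap pattern 1, 6, 1, 6 repeats every 2 events.
These are the Wednesdays and Thursdays of each week.
The following Thursday is Dec 19 2002.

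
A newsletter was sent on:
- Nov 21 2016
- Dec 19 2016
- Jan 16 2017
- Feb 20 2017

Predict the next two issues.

Mar 20 2017, Apr 17 2017

These are Mondays at 28- or 35-day spacing (28, 28, 35).
The pattern: 3rd Monday of the month.
March 2017 — 3rd Monday is Mar 20 2017.
3rd Monday of April 2017: Apr 17 2017.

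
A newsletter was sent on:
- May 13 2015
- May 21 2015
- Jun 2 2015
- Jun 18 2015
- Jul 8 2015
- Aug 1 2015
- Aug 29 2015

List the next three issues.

Sep 30 2015, Nov 5 2015, Dec 15 2015

Intervals are 8, 12, 16, 20, 24, 28 days — an arithmetic progression with common difference 4.
Next gap: 32 days. Aug 29 2015 + 32 days = Sep 30 2015.
Next gap: 36 days. Sep 30 2015 + 36 days = Nov 5 2015.
Next gap: 40 days. Nov 5 2015 + 40 days = Dec 15 2015.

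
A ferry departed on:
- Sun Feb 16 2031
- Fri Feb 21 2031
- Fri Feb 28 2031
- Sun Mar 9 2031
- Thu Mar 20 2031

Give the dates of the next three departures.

Intervals are 5, 7, 9, 11 days — an arithmetic progression with common difference 2.
Next gap: 13 days. Thu Mar 20 2031 + 13 days = Wed Apr 2 2031.
Next gap: 15 days. Wed Apr 2 2031 + 15 days = Thu Apr 17 2031.
Next gap: 17 days. Thu Apr 17 2031 + 17 days = Sun May 4 2031.

Wed Apr 2 2031, Thu Apr 17 2031, Sun May 4 2031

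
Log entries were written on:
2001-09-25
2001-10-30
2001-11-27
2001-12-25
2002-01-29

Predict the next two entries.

All Tuesdays; the gaps (35, 28, 28, 35) vary with month length.
This is the last Tuesday of each month.
February 2002 ends with Tuesday 2002-02-26.
March 2002 ends with Tuesday 2002-03-26.

2002-02-26, 2002-03-26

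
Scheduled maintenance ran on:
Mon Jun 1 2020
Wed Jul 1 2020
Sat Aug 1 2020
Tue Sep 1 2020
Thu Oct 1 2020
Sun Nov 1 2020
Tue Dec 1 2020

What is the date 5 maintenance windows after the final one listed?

Gaps: 30, 31, 31, 30, 31, 30 days — not constant. Every event is on the 1st of the month.
Pattern: the 1st of each month.
Next: January 2021 → Fri Jan 1 2021.
February 2021: Mon Feb 1 2021.
March 2021: Mon Mar 1 2021.
April 2021: Thu Apr 1 2021.
May 2021: Sat May 1 2021.

Sat May 1 2021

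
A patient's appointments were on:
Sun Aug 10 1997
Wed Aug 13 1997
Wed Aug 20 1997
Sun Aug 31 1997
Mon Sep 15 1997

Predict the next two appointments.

Sat Oct 4 1997, Mon Oct 27 1997

The spacing grows by 4 each time: 3, 7, 11, 15 days.
Next gap: 19 days. Mon Sep 15 1997 + 19 days = Sat Oct 4 1997.
Next gap: 23 days. Sat Oct 4 1997 + 23 days = Mon Oct 27 1997.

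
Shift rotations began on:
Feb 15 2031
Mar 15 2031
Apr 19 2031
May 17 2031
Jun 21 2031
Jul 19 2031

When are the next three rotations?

Aug 16 2031, Sep 20 2031, Oct 18 2031

These are Saturdays at 28- or 35-day spacing (28, 35, 28, 35, 28).
The pattern: 3rd Saturday of the month.
3rd Saturday of August 2031: Aug 16 2031.
3rd Saturday of September 2031: Sep 20 2031.
3rd Saturday of October 2031: Oct 18 2031.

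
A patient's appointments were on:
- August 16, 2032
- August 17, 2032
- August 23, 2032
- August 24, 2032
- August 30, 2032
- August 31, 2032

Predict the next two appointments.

September 6, 2032; September 7, 2032

Every event lands on a Monday or Tuesday (gaps cycle 1, 6, 1, 6, 1).
So the schedule is: every Monday and Tuesday.
Next Monday: September 6, 2032.
Next Tuesday: September 7, 2032.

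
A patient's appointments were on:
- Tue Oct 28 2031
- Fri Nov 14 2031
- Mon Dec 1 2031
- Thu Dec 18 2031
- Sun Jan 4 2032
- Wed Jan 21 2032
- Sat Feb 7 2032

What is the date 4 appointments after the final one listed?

Every event comes 17 days after the last (17, 17, 17, 17, 17, 17).
Sat Feb 7 2032 + 17 days = Tue Feb 24 2032.
Tue Feb 24 2032 + 17 days = Fri Mar 12 2032.
Fri Mar 12 2032 + 17 days = Mon Mar 29 2032.
Mon Mar 29 2032 + 17 days = Thu Apr 15 2032.

Thu Apr 15 2032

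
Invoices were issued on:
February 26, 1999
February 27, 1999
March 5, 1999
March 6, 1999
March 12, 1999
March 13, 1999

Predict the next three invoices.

March 19, 1999; March 20, 1999; March 26, 1999

Every event lands on a Friday or Saturday (gaps cycle 1, 6, 1, 6, 1).
So the schedule is: every Friday and Saturday.
Next Friday: March 19, 1999.
The following Saturday is March 20, 1999.
The following Friday is March 26, 1999.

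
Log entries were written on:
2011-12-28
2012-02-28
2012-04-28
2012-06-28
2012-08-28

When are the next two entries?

The day-of-month is always 28 (62, 60, 61, 61 days between events).
So this recurs on the 28th of every 2 months.
October 2012: 2012-10-28.
December 2012: 2012-12-28.

2012-10-28, 2012-12-28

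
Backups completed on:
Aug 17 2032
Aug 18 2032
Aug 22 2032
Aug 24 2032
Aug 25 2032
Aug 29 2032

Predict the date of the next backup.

Aug 31 2032

Every event lands on a Tuesday or Wednesday or Sunday (gaps cycle 1, 4, 2, 1, 4).
So the schedule is: every Tuesday, Wednesday and Sunday.
The following Tuesday is Aug 31 2032.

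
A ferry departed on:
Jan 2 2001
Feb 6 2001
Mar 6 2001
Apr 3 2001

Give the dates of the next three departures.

These are Tuesdays at 28- or 35-day spacing (35, 28, 28).
The pattern: 1st Tuesday of the month.
1st Tuesday of May 2001: May 1 2001.
June 2001 — 1st Tuesday is Jun 5 2001.
1st Tuesday of July 2001: Jul 3 2001.

May 1 2001, Jun 5 2001, Jul 3 2001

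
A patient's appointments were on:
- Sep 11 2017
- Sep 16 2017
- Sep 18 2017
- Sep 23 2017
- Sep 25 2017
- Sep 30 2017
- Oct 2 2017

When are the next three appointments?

Every event lands on a Monday or Saturday (gaps cycle 5, 2, 5, 2, 5, 2).
So the schedule is: every Monday and Saturday.
The following Saturday is Oct 7 2017.
Next Monday: Oct 9 2017.
Next Saturday: Oct 14 2017.

Oct 7 2017, Oct 9 2017, Oct 14 2017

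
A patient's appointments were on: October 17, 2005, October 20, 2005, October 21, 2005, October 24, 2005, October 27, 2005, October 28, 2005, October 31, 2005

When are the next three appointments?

Every event lands on a Monday or Thursday or Friday (gaps cycle 3, 1, 3, 3, 1, 3).
So the schedule is: every Monday, Thursday and Friday.
The following Thursday is November 3, 2005.
Next Friday: November 4, 2005.
The following Monday is November 7, 2005.

November 3, 2005; November 4, 2005; November 7, 2005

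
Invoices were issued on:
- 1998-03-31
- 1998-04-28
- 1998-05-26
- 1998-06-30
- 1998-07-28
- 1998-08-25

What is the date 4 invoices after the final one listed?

Every date is a Tuesday; gaps 28, 28, 35, 28, 28 days.
Each is the last Tuesday of its month (at least one falls on the 29th or later, ruling out '4th Tuesday').
September 1998 ends with Tuesday 1998-09-29.
October 1998 ends with Tuesday 1998-10-27.
Last Tuesday of November 1998: 1998-11-24.
December 1998 ends with Tuesday 1998-12-29.

1998-12-29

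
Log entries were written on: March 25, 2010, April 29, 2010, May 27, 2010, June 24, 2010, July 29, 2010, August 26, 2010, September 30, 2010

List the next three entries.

All Thursdays; the gaps (35, 28, 28, 35, 28, 35) vary with month length.
This is the last Thursday of each month.
October 2010 ends with Thursday October 28, 2010.
November 2010 ends with Thursday November 25, 2010.
Last Thursday of December 2010: December 30, 2010.

October 28, 2010; November 25, 2010; December 30, 2010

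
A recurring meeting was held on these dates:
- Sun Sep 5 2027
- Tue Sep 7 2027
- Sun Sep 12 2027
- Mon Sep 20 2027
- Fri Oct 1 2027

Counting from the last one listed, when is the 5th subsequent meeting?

The spacing grows by 3 each time: 2, 5, 8, 11 days.
Next gap: 14 days. Fri Oct 1 2027 + 14 days = Fri Oct 15 2027.
Next gap: 17 days. Fri Oct 15 2027 + 17 days = Mon Nov 1 2027.
Next gap: 20 days. Mon Nov 1 2027 + 20 days = Sun Nov 21 2027.
Next gap: 23 days. Sun Nov 21 2027 + 23 days = Tue Dec 14 2027.
Next gap: 26 days. Tue Dec 14 2027 + 26 days = Sun Jan 9 2028.

Sun Jan 9 2028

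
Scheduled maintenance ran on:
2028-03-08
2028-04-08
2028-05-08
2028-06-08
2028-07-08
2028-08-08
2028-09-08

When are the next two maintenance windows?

Gaps: 31, 30, 31, 30, 31, 31 days — not constant. Every event is on the 8th of the month.
Pattern: the 8th of each month.
October 2028: 2028-10-08.
November 2028: 2028-11-08.

2028-10-08, 2028-11-08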